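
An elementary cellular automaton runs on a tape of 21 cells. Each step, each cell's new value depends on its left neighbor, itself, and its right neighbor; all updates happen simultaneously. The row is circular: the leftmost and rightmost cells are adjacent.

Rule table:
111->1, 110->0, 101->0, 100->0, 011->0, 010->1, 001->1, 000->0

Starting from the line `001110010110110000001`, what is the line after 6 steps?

010001000000001000100

010100110000000000011
010101000000000000100
110101000000000001100
000101000000000010001
001101000000000110011
010001000000001000100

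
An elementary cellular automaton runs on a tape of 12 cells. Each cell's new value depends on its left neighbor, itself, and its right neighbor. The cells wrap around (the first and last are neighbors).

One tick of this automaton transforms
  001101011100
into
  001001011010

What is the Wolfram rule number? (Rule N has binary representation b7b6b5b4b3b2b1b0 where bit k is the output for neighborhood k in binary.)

156

position 8: 111 → 1  (bit 7 = 1)
position 3: 110 → 0  (bit 6 = 0)
position 4: 101 → 0  (bit 5 = 0)
position 10: 100 → 1  (bit 4 = 1)
position 2: 011 → 1  (bit 3 = 1)
position 5: 010 → 1  (bit 2 = 1)
position 1: 001 → 0  (bit 1 = 0)
position 0: 000 → 0  (bit 0 = 0)
bits b7..b0 = 10011100 = 156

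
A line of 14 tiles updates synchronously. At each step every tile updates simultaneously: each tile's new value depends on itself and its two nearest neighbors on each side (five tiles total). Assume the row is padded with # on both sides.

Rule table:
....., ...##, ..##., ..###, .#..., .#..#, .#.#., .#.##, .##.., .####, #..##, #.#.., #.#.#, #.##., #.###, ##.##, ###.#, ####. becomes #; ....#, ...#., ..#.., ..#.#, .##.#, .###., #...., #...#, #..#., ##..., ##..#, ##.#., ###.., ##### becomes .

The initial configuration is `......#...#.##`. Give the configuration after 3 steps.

..##...#...###
.###....#.###.
##.......##.##

##.......##.##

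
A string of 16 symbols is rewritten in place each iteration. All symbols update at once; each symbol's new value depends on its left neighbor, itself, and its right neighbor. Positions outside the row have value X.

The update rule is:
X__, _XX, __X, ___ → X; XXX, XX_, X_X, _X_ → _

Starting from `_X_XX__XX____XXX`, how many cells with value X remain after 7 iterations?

9

iteration 1: ___X_XXX_XXXXX__
iteration 2: XXX__X___X____XX
iteration 3: ___XX_XXX_XXXXX_
iteration 4: XXXX__X___X_____
iteration 5: ____XX_XXX_XXXXX
iteration 6: XXXXX__X___X____
iteration 7: _____XX_XXX_XXXX
count of X: 9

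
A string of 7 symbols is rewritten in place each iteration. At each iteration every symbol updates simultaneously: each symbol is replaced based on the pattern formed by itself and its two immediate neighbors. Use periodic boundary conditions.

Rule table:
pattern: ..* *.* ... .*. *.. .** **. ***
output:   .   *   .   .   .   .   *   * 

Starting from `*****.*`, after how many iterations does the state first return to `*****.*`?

7

iteration 1: ******.
iteration 2: .******
iteration 3: *.*****
iteration 4: **.****
iteration 5: ***.***
iteration 6: ****.**
iteration 7: *****.*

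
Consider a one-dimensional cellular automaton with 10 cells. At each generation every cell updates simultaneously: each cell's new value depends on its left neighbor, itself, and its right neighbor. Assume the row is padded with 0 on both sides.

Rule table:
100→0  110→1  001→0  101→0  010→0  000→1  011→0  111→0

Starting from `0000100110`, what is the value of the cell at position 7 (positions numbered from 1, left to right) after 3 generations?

1

generation 1: 1110000010
generation 2: 0010111000
generation 3: 1000001011
position 7 holds 1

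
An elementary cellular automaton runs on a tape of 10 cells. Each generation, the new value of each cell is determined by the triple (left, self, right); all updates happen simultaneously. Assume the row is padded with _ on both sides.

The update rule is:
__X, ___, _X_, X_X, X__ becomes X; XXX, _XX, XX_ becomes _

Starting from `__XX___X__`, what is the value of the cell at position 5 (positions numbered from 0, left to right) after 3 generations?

generation 1: XX__XXXXXX
generation 2: __XX______
generation 3: XX__XXXXXX
position 5 holds X

X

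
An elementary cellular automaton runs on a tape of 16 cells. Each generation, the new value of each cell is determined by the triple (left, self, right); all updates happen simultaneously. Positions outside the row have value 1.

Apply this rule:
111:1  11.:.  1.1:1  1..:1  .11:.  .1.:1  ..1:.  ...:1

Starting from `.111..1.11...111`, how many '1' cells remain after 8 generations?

13

1.1.1.11..11..11
.11111..1...1..1
1.111.1.111.11..
.1.1.111.1.1..1.
11111.1.11111.11
1111.111.111.1.1
111.1.1.1.1.111.
11.111111111.1.1
count of 1: 13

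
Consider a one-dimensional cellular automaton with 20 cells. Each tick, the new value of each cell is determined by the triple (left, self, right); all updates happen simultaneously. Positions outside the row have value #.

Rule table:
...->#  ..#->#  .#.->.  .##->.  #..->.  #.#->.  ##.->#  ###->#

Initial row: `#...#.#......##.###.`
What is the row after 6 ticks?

#..#...#####....##.#

tick 1: #.##....#####.#..##.
tick 2: #..#.###.####...#.#.
tick 3: #.#...##..###.##....
tick 4: #...##.#.#.##..#.###
tick 5: #.##.#......#.#...##
tick 6: #..#...#####....##.#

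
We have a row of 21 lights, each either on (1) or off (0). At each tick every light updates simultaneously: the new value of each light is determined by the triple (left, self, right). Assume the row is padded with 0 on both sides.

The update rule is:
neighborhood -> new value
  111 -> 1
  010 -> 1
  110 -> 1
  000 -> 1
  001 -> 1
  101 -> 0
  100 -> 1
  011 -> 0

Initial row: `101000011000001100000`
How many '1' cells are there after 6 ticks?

tick 1: 101111101111110111111
tick 2: 100111100111110011111
tick 3: 111011111011111101111
tick 4: 011001111001111100111
tick 5: 101110111110111111011
tick 6: 100110011110011111001
count of 1: 13

13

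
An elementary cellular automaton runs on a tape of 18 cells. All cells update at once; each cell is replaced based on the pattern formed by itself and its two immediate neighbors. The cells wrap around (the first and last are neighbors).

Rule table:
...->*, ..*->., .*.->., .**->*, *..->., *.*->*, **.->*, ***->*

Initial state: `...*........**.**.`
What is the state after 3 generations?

**...******.*****.
**.*.*************
***.**************

***.**************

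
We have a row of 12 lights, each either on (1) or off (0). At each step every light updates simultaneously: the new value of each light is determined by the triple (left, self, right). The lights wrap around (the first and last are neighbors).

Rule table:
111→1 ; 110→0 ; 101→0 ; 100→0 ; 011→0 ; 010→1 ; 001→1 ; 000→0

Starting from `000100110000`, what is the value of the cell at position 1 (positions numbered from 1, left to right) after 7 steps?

1

001101000000
010001000000
110011000000
000100000001
001100000011
010000000100
110000001100
position 1 holds 1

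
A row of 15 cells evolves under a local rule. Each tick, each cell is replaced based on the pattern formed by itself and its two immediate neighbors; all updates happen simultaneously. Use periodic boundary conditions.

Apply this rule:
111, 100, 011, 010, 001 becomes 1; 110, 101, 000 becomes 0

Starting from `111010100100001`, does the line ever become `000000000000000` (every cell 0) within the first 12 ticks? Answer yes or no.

no

110010111110011
101110111101111
001100111001111
111011110111110
110011100111100
101111011111011
001110011110011
111101111101110
111001111001100
110111110111011
100111100110011
011111011101111
tick 12 is 011111011101111, still not uniform 0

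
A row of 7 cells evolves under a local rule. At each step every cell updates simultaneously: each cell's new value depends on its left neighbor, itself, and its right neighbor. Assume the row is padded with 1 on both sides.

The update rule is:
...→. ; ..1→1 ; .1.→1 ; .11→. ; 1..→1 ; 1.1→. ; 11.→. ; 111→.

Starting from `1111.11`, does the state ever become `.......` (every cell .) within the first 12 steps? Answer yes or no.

.......
all cells are . at step 1

yes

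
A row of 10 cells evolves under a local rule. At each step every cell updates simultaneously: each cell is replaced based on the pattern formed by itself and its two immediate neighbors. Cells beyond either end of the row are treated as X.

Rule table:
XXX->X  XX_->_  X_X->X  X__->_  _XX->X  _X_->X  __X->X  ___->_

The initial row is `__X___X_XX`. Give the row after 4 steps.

_XX__XXXXX
XX__XXXXXX
X__XXXXXXX
__XXXXXXXX

__XXXXXXXX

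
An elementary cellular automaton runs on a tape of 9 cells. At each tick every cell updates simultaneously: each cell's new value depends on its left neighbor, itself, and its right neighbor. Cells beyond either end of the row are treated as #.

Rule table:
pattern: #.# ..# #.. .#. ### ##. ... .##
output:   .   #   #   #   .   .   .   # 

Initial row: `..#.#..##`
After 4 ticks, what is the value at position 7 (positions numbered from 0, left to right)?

tick 1: ###.####.
tick 2: ....#....
tick 3: #..###..#
tick 4: .###..###
position 7 holds #

#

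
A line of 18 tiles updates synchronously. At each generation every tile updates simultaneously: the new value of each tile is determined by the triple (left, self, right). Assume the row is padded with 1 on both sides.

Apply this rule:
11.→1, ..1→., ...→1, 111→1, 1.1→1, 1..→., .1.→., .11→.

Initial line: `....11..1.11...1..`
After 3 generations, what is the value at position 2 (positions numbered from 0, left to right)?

.

.11..1...1.1.1....
1.1....1..1.1..11.
11..11.....1....11
position 2 holds .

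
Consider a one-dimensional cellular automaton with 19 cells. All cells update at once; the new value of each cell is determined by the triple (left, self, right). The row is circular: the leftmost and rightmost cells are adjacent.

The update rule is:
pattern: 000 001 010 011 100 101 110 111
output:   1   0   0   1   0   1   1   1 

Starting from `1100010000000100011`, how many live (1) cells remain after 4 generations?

1101000111110001011
1110010111110100111
1110001111111000111
1110101111111010111
count of 1: 15

15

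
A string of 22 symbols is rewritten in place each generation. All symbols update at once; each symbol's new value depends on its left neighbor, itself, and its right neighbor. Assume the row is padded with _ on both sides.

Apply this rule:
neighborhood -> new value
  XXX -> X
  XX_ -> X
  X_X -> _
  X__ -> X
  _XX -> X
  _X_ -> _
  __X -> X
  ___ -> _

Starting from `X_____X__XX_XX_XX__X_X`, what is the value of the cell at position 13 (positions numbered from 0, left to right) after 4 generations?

_X___X_XXXX_XX_XXXX___
X_X_X__XXXX_XX_XXXXX__
_____XXXXXX_XX_XXXXXX_
____XXXXXXX_XX_XXXXXXX
position 13 holds X

X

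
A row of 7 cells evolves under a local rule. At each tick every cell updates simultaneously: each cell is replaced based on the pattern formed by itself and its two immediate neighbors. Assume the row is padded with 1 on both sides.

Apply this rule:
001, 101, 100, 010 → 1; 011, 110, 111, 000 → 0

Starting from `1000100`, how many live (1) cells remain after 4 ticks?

5

tick 1: 0101111
tick 2: 1110000
tick 3: 0001001
tick 4: 1011110
count of 1: 5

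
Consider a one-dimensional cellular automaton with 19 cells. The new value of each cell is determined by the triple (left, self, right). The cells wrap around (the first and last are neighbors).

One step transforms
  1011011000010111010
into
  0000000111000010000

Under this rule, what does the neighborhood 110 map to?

At position 3 the neighborhood is 110; the next row has 0 there.

0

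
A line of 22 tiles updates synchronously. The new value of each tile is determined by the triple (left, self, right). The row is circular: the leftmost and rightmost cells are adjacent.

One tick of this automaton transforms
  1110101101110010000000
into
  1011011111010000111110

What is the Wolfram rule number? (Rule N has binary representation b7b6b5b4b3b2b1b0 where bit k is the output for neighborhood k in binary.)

position 1: 111 → 0  (bit 7 = 0)
position 2: 110 → 1  (bit 6 = 1)
position 3: 101 → 1  (bit 5 = 1)
position 12: 100 → 0  (bit 4 = 0)
position 0: 011 → 1  (bit 3 = 1)
position 4: 010 → 0  (bit 2 = 0)
position 13: 001 → 0  (bit 1 = 0)
position 16: 000 → 1  (bit 0 = 1)
bits b7..b0 = 01101001 = 105

105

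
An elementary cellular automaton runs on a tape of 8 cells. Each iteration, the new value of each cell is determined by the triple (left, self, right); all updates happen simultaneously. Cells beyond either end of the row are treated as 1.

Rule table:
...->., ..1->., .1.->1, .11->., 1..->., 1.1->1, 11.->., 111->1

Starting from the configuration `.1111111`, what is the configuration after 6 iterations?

iteration 1: 1.111111
iteration 2: .1.11111
iteration 3: 111.1111
iteration 4: 11.1.111
iteration 5: 1.111.11
iteration 6: .1.1.1.1

.1.1.1.1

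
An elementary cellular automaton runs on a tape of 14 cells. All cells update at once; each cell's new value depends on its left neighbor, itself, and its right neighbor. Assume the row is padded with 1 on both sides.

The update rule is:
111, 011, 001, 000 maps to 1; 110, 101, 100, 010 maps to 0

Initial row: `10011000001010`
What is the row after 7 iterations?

01110011111111

00110011110000
01100111100111
01001111001111
00011110011111
01111100111111
01111001111111
01110011111111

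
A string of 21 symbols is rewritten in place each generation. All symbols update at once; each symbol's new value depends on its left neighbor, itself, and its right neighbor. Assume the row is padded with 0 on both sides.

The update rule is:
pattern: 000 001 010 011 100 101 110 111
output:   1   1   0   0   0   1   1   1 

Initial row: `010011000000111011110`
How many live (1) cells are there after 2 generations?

generation 1: 100101011111011101110
generation 2: 001010101111101110110
count of 1: 13

13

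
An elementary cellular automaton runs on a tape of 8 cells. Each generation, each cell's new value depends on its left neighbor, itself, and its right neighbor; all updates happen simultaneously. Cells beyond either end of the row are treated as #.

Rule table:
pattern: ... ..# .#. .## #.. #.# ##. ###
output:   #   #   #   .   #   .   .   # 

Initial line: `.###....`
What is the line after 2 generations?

###..###

..#.####
###..###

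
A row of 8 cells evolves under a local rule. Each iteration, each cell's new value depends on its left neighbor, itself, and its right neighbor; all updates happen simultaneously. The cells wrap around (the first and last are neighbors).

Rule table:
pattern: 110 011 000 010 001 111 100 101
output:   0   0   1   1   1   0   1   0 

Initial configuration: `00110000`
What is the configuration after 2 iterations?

11001111
00110000

00110000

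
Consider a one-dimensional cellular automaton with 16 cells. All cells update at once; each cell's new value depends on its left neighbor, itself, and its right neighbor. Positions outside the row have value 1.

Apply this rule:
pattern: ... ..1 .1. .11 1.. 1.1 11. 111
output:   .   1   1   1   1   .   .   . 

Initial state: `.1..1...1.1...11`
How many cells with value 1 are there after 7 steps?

step 1: .11111.11.11.11.
step 2: .1.....1..1..1..
step 3: .11...1111111111
step 4: .1.1.11.........
step 5: .1.1.1.1.......1
step 6: .1.1.1.11.....11
step 7: .1.1.1.1.1...11.
count of 1: 7

7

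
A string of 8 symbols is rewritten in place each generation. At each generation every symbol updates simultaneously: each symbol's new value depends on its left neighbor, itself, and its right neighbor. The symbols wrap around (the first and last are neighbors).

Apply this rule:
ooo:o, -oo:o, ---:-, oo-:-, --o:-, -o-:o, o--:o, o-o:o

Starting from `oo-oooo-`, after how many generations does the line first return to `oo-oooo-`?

o-oooo-o
-oooo-oo
oooo-oo-
ooo-oo-o
oo-oo-oo
o-oo-ooo
-oo-oooo
oo-oooo-

8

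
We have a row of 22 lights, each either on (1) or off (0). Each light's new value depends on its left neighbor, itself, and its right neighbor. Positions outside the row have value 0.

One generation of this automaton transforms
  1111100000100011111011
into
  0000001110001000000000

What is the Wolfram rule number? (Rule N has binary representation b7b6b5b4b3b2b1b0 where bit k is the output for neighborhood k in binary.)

position 1: 111 → 0  (bit 7 = 0)
position 4: 110 → 0  (bit 6 = 0)
position 19: 101 → 0  (bit 5 = 0)
position 5: 100 → 0  (bit 4 = 0)
position 0: 011 → 0  (bit 3 = 0)
position 10: 010 → 0  (bit 2 = 0)
position 9: 001 → 0  (bit 1 = 0)
position 6: 000 → 1  (bit 0 = 1)
bits b7..b0 = 00000001 = 1

1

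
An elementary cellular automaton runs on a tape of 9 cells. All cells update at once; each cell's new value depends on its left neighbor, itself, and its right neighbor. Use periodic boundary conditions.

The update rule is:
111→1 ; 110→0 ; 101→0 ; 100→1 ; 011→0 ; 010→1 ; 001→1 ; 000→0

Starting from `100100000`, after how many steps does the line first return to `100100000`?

111110001
111101010
011001010
100111011
011010001
000011011
100100000

7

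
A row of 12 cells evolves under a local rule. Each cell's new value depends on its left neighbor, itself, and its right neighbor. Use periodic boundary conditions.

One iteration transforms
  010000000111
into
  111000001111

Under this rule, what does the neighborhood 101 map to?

1

At position 0 the neighborhood is 101; the next row has 1 there.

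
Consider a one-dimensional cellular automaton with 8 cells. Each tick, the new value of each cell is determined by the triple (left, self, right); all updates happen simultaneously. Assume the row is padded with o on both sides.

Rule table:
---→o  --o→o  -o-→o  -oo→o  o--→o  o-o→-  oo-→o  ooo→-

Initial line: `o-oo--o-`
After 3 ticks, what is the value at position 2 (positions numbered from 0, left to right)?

o

o-ooooo-
o-o---o-
o-ooooo-
position 2 holds o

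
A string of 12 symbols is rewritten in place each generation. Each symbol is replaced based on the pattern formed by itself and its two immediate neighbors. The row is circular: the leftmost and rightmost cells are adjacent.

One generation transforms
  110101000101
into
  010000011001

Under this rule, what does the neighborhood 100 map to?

At position 6 the neighborhood is 100; the next row has 0 there.

0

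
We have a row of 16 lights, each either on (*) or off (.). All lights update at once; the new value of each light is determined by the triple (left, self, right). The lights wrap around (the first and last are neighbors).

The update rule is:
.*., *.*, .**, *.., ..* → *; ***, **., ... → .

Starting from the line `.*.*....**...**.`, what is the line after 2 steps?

.....***.****.**

step 1: *****..**.*.**.*
step 2: .....***.****.**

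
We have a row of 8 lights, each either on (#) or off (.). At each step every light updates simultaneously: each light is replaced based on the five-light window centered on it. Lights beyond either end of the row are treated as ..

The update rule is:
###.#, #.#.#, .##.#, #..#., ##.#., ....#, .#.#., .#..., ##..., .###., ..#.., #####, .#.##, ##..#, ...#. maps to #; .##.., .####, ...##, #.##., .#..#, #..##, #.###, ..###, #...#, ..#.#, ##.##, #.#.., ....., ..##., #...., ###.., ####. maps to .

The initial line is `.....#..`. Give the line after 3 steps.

...####.
.#.....#
###..###

###..###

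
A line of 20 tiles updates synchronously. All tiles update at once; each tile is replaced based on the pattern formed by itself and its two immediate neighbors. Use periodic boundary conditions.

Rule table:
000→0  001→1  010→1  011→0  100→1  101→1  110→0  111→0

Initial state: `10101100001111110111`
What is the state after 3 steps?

11010000000100100011

01110010010000001000
10001111111000011100
11010000000100100011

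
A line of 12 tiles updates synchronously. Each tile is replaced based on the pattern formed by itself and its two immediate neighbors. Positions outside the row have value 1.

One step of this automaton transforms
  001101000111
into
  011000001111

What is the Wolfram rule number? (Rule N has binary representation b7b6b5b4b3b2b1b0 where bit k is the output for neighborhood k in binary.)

138

position 10: 111 → 1  (bit 7 = 1)
position 3: 110 → 0  (bit 6 = 0)
position 4: 101 → 0  (bit 5 = 0)
position 0: 100 → 0  (bit 4 = 0)
position 2: 011 → 1  (bit 3 = 1)
position 5: 010 → 0  (bit 2 = 0)
position 1: 001 → 1  (bit 1 = 1)
position 7: 000 → 0  (bit 0 = 0)
bits b7..b0 = 10001010 = 138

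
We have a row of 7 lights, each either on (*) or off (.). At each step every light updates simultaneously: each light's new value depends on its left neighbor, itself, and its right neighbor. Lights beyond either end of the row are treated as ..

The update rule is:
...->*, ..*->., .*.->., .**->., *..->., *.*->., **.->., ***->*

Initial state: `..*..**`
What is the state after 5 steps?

step 1: *......
step 2: ..*****
step 3: *..***.
step 4: ....*..
step 5: ***...*

***...*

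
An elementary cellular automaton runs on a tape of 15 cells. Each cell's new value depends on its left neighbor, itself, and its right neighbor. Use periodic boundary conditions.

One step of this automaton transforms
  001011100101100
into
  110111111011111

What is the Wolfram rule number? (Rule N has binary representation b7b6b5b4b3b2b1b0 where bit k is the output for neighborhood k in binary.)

position 5: 111 → 1  (bit 7 = 1)
position 6: 110 → 1  (bit 6 = 1)
position 3: 101 → 1  (bit 5 = 1)
position 7: 100 → 1  (bit 4 = 1)
position 4: 011 → 1  (bit 3 = 1)
position 2: 010 → 0  (bit 2 = 0)
position 1: 001 → 1  (bit 1 = 1)
position 0: 000 → 1  (bit 0 = 1)
bits b7..b0 = 11111011 = 251

251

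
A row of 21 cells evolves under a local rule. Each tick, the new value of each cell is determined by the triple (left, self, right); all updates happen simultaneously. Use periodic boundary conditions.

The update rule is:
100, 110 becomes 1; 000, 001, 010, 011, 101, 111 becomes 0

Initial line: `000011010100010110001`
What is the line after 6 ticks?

tick 1: 100001000010000011000
tick 2: 010000100001000001100
tick 3: 001000010000100000110
tick 4: 000100001000010000011
tick 5: 100010000100001000001
tick 6: 110001000010000100000

110001000010000100000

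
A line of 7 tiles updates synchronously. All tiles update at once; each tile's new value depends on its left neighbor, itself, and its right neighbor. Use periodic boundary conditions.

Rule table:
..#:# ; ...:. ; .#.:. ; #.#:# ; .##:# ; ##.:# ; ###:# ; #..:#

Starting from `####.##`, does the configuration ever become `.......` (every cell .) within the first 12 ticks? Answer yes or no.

no

#######
#######  (fixed point — unchanged through tick 12)
tick 12 is #######, still not uniform .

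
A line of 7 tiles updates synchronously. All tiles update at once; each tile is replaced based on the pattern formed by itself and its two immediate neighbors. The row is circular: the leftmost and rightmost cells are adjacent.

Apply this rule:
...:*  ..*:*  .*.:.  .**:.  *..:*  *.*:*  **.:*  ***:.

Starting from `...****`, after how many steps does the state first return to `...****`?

step 1: ***...*
step 2: ..****.
step 3: **...**
step 4: .****..
step 5: *...***
step 6: ****...
step 7: ...****

7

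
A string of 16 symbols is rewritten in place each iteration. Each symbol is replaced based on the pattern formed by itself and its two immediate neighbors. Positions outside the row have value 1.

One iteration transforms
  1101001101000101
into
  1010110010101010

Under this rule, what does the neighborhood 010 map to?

At position 3 the neighborhood is 010; the next row has 0 there.

0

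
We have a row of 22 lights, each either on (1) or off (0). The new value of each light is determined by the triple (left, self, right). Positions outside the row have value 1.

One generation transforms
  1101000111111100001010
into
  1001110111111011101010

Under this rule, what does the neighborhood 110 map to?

0

At position 1 the neighborhood is 110; the next row has 0 there.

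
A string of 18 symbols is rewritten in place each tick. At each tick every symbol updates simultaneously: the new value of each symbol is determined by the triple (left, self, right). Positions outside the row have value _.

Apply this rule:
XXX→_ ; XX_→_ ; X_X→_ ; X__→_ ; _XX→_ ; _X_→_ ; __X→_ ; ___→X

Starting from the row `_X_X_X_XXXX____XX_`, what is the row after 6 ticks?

XXXXXXXXXXX____XXX

tick 1: ____________XX____
tick 2: XXXXXXXXXXX____XXX
tick 3: ____________XX____  (repeats tick 1; period 2)
tick 6: XXXXXXXXXXX____XXX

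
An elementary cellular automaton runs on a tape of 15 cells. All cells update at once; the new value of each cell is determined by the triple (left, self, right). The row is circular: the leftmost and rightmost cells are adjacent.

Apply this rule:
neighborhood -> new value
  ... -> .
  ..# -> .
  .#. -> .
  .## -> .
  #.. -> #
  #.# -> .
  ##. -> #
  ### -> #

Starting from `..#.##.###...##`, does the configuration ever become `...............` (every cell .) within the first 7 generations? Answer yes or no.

no

#....#..###...#
##....#..###...
.##....#..###..
..##....#..###.
...##....#..###
#...##....#..##
##...##....#..#
generation 7 is ##...##....#..#, still not uniform .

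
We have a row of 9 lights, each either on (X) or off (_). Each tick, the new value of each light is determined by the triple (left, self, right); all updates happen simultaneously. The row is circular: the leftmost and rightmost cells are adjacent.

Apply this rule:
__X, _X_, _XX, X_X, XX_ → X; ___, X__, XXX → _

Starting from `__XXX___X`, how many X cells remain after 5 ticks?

_XX_X__XX
XXXXX_XXX
____XXX__
___XX_X__
__XXXXX__
count of X: 5

5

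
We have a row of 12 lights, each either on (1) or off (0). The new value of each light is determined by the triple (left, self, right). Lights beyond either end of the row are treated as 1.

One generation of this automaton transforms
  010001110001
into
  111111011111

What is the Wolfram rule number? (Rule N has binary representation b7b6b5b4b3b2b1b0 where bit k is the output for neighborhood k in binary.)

127

position 6: 111 → 0  (bit 7 = 0)
position 7: 110 → 1  (bit 6 = 1)
position 0: 101 → 1  (bit 5 = 1)
position 2: 100 → 1  (bit 4 = 1)
position 5: 011 → 1  (bit 3 = 1)
position 1: 010 → 1  (bit 2 = 1)
position 4: 001 → 1  (bit 1 = 1)
position 3: 000 → 1  (bit 0 = 1)
bits b7..b0 = 01111111 = 127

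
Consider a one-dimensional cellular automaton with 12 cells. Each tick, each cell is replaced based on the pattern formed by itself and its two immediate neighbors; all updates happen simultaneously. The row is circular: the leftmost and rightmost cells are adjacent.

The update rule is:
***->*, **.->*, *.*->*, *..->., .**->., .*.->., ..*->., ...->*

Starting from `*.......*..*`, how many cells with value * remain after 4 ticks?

tick 1: *.*****.....
tick 2: .*.****.***.
tick 3: ..*.****.**.
tick 4: *..*.****.*.
count of *: 7

7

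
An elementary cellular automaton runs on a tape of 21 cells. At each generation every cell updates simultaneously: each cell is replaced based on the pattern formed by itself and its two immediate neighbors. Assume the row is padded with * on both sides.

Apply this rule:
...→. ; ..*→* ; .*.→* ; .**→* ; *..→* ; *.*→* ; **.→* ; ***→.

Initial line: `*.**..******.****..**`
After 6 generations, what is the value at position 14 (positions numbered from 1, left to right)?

*

*******....***..****.
......**..**.****..**
*....*********..****.
**..**.......****..**
.******.....**..****.
**....**...******..**
position 14 holds *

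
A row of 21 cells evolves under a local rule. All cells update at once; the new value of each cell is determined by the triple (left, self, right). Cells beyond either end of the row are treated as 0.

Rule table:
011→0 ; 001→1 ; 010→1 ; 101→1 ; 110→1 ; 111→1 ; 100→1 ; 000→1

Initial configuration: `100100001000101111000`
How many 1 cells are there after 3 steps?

step 1: 111111111111110111111
step 2: 011111111111111011111
step 3: 101111111111111101111
count of 1: 19

19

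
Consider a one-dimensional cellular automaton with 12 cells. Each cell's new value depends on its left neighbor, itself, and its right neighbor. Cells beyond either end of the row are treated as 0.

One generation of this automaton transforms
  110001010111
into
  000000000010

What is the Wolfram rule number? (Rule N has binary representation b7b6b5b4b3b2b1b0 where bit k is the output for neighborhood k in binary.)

position 10: 111 → 1  (bit 7 = 1)
position 1: 110 → 0  (bit 6 = 0)
position 6: 101 → 0  (bit 5 = 0)
position 2: 100 → 0  (bit 4 = 0)
position 0: 011 → 0  (bit 3 = 0)
position 5: 010 → 0  (bit 2 = 0)
position 4: 001 → 0  (bit 1 = 0)
position 3: 000 → 0  (bit 0 = 0)
bits b7..b0 = 10000000 = 128

128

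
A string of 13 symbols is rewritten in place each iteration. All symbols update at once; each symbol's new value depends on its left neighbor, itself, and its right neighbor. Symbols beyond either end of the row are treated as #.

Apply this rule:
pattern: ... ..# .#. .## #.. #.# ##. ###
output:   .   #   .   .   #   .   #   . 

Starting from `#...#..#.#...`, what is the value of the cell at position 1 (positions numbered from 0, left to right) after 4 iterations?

##.#.##...#.#
.#....##.#...
..#..#.#..#.#
##.##...##...
position 1 holds #

#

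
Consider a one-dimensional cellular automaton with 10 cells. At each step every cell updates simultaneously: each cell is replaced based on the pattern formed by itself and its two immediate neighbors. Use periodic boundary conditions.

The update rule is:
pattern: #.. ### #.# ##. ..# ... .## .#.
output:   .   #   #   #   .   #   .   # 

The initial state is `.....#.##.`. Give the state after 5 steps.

###.####.#

####.##.#.
.####.####
#.####.###
##.####.##
###.####.#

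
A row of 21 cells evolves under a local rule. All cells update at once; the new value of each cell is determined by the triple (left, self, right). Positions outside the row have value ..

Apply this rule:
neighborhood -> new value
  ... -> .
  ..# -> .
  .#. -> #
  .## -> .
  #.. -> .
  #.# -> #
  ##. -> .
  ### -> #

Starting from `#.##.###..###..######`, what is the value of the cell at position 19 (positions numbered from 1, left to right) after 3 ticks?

##..#.#....#....####.
....###....#.....##..
.....#.....#.........
position 19 holds .

.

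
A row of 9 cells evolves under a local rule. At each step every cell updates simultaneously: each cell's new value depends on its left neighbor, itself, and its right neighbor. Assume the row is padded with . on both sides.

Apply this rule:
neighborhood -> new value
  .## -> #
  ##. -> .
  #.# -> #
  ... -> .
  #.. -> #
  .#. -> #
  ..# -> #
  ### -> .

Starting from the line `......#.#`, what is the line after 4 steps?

step 1: .....####
step 2: ....##...
step 3: ...##.#..
step 4: ..##.###.

..##.###.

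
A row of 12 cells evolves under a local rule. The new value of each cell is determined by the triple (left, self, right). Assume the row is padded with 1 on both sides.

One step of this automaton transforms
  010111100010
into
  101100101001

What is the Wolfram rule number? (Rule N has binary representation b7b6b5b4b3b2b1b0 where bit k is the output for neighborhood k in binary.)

105

position 4: 111 → 0  (bit 7 = 0)
position 6: 110 → 1  (bit 6 = 1)
position 0: 101 → 1  (bit 5 = 1)
position 7: 100 → 0  (bit 4 = 0)
position 3: 011 → 1  (bit 3 = 1)
position 1: 010 → 0  (bit 2 = 0)
position 9: 001 → 0  (bit 1 = 0)
position 8: 000 → 1  (bit 0 = 1)
bits b7..b0 = 01101001 = 105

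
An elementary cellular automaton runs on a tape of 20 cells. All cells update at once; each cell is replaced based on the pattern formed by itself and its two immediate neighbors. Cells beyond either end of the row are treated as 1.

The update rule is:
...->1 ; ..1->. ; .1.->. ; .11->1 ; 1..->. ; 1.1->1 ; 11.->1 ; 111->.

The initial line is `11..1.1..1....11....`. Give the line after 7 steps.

.1..1.1...1..11111.1

.1...1.....11.11.11.
1..1...111.111111111
1....1.1.111........
1.11..1.11.1.111111.
1111...1111.11....11
...1.1.1..1111.11.1.
.1..1.1...1..11111.1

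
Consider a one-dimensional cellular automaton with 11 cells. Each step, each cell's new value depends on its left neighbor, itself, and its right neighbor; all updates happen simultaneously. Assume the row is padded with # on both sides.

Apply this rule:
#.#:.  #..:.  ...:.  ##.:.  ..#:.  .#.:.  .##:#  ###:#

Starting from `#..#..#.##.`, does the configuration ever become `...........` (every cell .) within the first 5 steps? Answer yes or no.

........#..
...........
all cells are . at step 2

yes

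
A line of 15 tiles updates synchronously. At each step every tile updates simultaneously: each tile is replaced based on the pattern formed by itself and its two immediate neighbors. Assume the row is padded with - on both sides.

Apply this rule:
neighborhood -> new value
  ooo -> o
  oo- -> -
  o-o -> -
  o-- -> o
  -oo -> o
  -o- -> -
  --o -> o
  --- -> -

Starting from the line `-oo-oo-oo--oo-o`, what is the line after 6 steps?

oo--o--o-ooo---
o-oo-oo--oo-o--
--o--o-ooo---o-
-o-oo--oo-o-o-o
o--o-ooo-------
-oo--oo-o------

-oo--oo-o------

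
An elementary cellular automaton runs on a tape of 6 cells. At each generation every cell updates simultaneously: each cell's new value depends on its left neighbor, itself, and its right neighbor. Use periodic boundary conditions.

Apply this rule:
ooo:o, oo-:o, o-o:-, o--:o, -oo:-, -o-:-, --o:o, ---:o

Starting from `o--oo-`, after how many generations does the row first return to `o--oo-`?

3

-oo-o-
o-o--o
o--oo-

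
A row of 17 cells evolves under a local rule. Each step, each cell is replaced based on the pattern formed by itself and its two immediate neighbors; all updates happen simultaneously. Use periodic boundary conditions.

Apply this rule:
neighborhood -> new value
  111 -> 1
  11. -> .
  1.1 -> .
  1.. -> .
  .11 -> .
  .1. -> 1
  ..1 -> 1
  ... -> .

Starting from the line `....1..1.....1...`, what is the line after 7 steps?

......11......11.

step 1: ...11.11....11...
step 2: ..1........1.....
step 3: .11.......11.....
step 4: 1........1.......
step 5: 1.......11......1
step 6: .......1.......1.
step 7: ......11......11.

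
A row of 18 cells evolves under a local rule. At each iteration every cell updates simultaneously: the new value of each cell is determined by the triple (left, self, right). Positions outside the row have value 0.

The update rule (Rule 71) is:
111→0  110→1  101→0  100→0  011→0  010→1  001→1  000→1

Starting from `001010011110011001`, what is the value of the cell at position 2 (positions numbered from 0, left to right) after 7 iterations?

1

iteration 1: 111010100010101011
iteration 2: 001010101110101001
iteration 3: 111010100010101011  (repeats iteration 1; period 2)
iteration 7: 111010100010101011
position 2 holds 1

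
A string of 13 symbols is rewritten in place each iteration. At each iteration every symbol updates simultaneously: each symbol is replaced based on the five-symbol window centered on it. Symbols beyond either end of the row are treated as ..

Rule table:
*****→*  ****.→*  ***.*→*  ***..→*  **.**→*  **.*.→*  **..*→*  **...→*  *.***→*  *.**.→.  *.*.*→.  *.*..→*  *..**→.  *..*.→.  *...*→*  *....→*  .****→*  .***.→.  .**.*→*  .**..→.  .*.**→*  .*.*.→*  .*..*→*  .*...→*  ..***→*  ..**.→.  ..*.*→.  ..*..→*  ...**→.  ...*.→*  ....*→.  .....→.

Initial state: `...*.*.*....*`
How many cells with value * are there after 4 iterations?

..*.*.****.**
.*.*.******..
*.*.*********
.*.**********
count of *: 11

11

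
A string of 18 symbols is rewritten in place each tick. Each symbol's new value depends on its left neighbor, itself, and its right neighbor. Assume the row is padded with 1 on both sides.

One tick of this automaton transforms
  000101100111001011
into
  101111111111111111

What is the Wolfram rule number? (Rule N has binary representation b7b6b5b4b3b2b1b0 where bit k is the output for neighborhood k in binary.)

254

position 10: 111 → 1  (bit 7 = 1)
position 6: 110 → 1  (bit 6 = 1)
position 4: 101 → 1  (bit 5 = 1)
position 0: 100 → 1  (bit 4 = 1)
position 5: 011 → 1  (bit 3 = 1)
position 3: 010 → 1  (bit 2 = 1)
position 2: 001 → 1  (bit 1 = 1)
position 1: 000 → 0  (bit 0 = 0)
bits b7..b0 = 11111110 = 254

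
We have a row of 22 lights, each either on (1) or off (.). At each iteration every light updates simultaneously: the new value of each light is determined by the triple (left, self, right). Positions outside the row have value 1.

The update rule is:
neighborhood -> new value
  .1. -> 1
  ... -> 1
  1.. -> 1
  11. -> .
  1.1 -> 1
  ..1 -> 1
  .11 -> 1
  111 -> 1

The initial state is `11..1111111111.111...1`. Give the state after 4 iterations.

1.11111111111.111.1111
.11111111111.111.11111
11111111111.111.111111
1111111111.111.1111111

1111111111.111.1111111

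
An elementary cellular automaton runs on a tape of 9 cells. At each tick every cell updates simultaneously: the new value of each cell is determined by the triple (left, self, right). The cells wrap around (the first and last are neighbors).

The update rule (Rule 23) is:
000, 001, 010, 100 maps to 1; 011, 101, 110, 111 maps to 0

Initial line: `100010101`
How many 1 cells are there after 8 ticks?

tick 1: 011110100
tick 2: 100000111
tick 3: 011111000
tick 4: 100000111  (repeats tick 2; period 2)
tick 8: 100000111
count of 1: 4

4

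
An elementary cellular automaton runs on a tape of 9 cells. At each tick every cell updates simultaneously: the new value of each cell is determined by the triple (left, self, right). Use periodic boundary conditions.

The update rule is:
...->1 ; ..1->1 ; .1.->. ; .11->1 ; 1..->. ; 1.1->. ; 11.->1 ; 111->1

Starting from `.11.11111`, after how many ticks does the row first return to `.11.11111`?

1

.11.11111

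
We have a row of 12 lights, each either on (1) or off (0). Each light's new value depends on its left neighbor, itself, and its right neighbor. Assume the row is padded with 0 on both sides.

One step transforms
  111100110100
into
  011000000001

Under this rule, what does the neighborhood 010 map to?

At position 9 the neighborhood is 010; the next row has 0 there.

0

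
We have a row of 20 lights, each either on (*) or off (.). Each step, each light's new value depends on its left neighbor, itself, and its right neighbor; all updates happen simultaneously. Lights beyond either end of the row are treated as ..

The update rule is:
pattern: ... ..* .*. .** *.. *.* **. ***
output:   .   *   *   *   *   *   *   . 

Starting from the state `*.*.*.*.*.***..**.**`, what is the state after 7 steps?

*...***..**.******.*

***********.********
*.........***......*
**.......**.**....**
***.....*******..***
*.**...**.....****.*
*****.****...**..***
*...***..**.******.*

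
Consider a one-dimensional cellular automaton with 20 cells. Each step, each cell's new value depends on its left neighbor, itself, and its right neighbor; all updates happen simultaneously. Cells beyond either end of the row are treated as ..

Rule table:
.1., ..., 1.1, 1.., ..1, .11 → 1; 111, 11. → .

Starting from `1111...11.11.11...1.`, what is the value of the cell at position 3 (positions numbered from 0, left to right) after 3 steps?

1...1111.11.11.11111
11111...11.11.11....
1....1111.11.11.1111
position 3 holds .

.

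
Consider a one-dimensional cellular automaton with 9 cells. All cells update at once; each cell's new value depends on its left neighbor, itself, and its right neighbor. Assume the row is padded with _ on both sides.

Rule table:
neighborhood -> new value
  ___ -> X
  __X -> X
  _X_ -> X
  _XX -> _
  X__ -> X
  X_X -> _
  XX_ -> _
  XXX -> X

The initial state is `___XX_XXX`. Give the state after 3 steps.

XX__XXXX_

XXX____X_
_X_XXXXXX
XX__XXXX_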